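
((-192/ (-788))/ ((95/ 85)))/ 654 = 136/407987 = 0.00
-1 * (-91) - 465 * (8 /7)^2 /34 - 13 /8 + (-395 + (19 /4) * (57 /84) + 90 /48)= -4243501/13328 = -318.39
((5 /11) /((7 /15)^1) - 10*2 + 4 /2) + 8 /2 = -1003/77 = -13.03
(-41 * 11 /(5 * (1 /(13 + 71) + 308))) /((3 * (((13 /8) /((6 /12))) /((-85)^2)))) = -72989840/336349 = -217.01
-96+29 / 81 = -7747/81 = -95.64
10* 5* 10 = 500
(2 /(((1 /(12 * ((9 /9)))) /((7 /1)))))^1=168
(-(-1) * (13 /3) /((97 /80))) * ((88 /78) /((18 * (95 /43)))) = 0.10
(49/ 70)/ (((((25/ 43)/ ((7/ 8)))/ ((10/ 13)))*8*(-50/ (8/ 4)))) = -2107/520000 = 0.00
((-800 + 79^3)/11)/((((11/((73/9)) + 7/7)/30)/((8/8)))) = 49000155/86 = 569769.24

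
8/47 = 0.17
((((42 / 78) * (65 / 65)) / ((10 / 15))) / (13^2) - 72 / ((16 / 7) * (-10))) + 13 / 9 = 1818809/395460 = 4.60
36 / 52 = 0.69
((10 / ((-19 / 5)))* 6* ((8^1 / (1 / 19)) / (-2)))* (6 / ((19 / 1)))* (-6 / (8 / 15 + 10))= -324000/1501 = -215.86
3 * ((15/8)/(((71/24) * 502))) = 135/35642 = 0.00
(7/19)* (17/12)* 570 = 595/2 = 297.50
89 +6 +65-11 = 149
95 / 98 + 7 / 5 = 1161/490 = 2.37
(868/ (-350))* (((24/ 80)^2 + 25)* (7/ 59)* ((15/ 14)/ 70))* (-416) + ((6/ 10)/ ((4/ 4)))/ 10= 24298023/516250 = 47.07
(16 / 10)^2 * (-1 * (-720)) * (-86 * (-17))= 13473792/5 = 2694758.40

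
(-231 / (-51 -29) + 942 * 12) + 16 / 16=904631/80 = 11307.89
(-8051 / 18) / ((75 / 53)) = -426703/1350 = -316.08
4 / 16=1/4 = 0.25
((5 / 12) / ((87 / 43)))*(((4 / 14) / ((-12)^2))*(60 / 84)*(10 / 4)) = 5375/7366464 = 0.00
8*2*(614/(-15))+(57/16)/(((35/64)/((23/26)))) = -649.17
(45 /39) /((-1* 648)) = -5/2808 = 0.00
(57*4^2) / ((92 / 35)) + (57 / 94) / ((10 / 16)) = 1880544/5405 = 347.93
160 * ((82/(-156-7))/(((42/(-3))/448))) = 419840/163 = 2575.71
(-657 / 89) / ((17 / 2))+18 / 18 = 199/1513 = 0.13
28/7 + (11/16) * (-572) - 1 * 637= -4105/4 = -1026.25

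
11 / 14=0.79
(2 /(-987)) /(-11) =2/10857 = 0.00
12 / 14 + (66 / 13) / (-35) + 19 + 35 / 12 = 123553/5460 = 22.63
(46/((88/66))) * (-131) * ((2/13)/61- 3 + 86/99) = 503547625/52338 = 9621.07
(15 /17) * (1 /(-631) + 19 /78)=0.21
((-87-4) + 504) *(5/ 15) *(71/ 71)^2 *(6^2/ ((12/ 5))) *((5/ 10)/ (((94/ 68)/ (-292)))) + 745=-10215645/47 = -217354.15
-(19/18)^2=-1.11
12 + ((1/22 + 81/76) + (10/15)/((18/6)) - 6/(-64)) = 808211/60192 = 13.43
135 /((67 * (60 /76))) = 171/67 = 2.55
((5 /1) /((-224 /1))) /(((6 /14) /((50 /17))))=-125/816 = -0.15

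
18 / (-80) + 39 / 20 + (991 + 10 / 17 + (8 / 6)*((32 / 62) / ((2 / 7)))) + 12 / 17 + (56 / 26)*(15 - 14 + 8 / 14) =821965717/822120 = 999.81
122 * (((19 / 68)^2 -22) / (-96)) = 2061129/73984 = 27.86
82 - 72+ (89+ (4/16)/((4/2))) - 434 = -2679/8 = -334.88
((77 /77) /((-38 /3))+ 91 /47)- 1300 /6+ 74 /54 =-213.44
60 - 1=59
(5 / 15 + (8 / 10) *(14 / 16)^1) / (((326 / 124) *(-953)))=-961/2330085 = 0.00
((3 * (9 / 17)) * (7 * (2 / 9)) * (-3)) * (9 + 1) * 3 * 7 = -26460/17 = -1556.47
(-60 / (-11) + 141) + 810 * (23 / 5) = 42597/11 = 3872.45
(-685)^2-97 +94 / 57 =26740390/57 = 469129.65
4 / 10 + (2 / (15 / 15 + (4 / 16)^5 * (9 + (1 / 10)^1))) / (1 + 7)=33462/51655 = 0.65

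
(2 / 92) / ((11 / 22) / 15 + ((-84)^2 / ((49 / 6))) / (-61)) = -915/594757 = 0.00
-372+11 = -361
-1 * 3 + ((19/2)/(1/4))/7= 17/7 = 2.43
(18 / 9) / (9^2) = 2/81 = 0.02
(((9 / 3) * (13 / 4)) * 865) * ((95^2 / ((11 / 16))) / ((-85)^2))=48713340/3179 = 15323.48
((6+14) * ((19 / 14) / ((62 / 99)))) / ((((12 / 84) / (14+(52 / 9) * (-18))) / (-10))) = 8464500/31 = 273048.39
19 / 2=9.50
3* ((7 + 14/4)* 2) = 63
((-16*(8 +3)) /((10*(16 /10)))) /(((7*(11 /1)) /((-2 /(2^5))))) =1/112 = 0.01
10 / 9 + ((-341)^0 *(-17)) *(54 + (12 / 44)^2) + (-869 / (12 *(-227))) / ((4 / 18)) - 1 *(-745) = -339593201/1977624 = -171.72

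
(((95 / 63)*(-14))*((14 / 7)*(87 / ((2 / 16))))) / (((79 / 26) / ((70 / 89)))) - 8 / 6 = -53493108/7031 = -7608.18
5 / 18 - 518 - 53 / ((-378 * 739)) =-72310754/139671 = -517.72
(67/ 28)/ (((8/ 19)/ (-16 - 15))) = -39463/224 = -176.17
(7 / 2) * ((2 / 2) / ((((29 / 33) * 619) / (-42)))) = -4851/17951 = -0.27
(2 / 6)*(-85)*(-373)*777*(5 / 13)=41057975/13 = 3158305.77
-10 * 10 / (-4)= 25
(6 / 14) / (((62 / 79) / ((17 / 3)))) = 3.09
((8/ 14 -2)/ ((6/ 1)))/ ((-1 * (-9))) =-5/189 = -0.03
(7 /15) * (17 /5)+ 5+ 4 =794/75 = 10.59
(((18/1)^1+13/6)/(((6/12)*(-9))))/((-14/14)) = 121/27 = 4.48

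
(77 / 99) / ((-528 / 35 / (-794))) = 97265/2376 = 40.94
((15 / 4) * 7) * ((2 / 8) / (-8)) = -105/128 = -0.82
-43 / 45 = -0.96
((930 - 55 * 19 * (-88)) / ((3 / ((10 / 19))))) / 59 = 928900/3363 = 276.21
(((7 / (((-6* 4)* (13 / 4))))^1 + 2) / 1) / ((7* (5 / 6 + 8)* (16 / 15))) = 2235/77168 = 0.03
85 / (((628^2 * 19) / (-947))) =-80495/7493296 = -0.01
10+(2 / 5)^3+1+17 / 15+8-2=6824/375 = 18.20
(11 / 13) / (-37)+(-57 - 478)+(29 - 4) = -245321/481 = -510.02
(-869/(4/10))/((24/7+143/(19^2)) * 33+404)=-10979815/2679706 = -4.10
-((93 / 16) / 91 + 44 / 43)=-68063/62608 = -1.09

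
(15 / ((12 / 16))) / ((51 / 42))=280/17 = 16.47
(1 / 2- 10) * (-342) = 3249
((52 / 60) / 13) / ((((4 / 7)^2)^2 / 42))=16807/640 = 26.26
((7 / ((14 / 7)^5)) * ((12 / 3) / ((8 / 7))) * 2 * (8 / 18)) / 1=0.68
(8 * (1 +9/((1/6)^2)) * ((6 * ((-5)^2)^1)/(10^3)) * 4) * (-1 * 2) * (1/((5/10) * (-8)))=780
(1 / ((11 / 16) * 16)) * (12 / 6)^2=4/11 = 0.36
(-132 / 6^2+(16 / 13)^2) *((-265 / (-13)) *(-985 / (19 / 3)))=284778275/41743 = 6822.18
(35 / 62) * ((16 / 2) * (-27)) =-3780/31 = -121.94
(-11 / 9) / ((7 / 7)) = -11/9 = -1.22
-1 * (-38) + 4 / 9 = 346/9 = 38.44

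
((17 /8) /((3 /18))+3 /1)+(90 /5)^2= 1359/4 = 339.75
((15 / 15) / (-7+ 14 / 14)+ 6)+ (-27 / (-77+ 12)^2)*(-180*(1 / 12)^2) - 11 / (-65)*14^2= 395567/10140 = 39.01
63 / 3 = 21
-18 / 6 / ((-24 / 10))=5/4 = 1.25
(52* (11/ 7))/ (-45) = -1.82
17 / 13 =1.31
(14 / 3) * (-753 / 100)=-1757/50 = -35.14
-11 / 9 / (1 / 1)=-11/9 = -1.22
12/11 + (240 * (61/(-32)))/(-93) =4099/682 = 6.01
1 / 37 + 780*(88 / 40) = 63493/37 = 1716.03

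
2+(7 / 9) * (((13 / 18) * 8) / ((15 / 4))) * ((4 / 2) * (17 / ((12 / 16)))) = 205306/3645 = 56.33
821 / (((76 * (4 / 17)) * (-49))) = -13957/14896 = -0.94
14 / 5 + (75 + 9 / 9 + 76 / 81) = 32294/405 = 79.74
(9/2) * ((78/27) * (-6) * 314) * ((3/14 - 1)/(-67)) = -287.22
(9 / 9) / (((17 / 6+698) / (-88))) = -528/4205 = -0.13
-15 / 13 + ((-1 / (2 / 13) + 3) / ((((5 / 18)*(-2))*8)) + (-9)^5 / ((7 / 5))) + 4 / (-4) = -307064747/7280 = -42179.22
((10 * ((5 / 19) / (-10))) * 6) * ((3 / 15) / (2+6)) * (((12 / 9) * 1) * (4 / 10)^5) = -32/59375 = 0.00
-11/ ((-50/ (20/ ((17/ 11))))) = 242/85 = 2.85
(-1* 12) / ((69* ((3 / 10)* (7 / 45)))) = -600/161 = -3.73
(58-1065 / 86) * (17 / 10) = 66691/860 = 77.55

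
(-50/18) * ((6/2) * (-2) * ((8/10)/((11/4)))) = 160/33 = 4.85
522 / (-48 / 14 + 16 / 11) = -20097/76 = -264.43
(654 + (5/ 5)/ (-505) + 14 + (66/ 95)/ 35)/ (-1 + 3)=224337101/671650 = 334.01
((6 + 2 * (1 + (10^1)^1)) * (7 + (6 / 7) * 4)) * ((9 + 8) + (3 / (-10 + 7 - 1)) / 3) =4891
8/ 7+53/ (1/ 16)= 5944/7 = 849.14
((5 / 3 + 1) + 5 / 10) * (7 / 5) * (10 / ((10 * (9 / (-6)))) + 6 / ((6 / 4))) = 133/9 = 14.78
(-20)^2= 400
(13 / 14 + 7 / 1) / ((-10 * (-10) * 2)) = 111/2800 = 0.04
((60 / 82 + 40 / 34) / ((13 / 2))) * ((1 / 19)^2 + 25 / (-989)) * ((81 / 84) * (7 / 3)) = -61740/4152811 = -0.01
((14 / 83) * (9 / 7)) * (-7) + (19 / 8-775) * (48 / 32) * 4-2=-1540237/332 = -4639.27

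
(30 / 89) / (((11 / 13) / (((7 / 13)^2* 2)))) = 0.23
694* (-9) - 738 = -6984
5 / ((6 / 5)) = 25/6 = 4.17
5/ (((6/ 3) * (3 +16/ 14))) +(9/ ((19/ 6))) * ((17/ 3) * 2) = 36161/1102 = 32.81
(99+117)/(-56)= -27/7 = -3.86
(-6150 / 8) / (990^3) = -41/51749280 = 0.00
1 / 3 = 0.33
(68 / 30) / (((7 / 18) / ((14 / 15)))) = 136/25 = 5.44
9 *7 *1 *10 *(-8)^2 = 40320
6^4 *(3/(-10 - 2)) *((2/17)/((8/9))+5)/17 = -28269/289 = -97.82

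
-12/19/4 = -3/19 = -0.16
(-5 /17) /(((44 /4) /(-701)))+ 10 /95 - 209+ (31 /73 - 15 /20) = -197615071/1037476 = -190.48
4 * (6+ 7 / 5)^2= 219.04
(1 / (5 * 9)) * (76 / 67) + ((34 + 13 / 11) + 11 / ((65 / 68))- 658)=-263552593/431145 = -611.29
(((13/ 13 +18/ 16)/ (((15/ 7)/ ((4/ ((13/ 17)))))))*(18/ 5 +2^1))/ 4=14161/1950 = 7.26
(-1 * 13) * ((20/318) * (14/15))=-364/477 = -0.76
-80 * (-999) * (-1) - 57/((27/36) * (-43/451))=-3402284/43 = -79122.88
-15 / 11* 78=-1170/11 = -106.36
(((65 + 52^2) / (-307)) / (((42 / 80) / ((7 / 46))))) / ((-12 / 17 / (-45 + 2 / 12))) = -21104395/127098 = -166.05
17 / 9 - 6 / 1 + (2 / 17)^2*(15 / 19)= -202627/49419 = -4.10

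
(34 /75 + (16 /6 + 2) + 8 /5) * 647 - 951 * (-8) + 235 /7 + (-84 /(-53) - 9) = 111133016/9275 = 11982.00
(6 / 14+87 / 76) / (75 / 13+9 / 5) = 18135/87248 = 0.21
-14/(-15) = 0.93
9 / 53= 0.17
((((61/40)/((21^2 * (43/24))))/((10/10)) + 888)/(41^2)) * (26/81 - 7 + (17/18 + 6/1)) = 28065301/200156670 = 0.14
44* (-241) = -10604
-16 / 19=-0.84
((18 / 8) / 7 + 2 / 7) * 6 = 51/14 = 3.64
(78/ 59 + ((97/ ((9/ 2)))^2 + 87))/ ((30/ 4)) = 1057046/14337 = 73.73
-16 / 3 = -5.33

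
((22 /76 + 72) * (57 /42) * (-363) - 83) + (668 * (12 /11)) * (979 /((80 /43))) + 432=48748211/140 = 348201.51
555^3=170953875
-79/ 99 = -0.80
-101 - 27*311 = -8498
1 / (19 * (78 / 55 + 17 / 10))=110/6517 = 0.02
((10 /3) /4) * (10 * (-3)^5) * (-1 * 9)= 18225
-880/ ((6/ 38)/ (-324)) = 1805760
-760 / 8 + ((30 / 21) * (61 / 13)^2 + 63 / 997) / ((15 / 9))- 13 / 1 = -525384843/5897255 = -89.09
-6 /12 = -1/2 = -0.50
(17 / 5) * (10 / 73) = 34/73 = 0.47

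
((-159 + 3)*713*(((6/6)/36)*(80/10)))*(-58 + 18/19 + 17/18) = 711451364/513 = 1386844.76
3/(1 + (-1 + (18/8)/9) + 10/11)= 44/17 = 2.59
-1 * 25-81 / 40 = -1081/40 = -27.02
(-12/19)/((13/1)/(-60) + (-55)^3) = 720/189667747 = 0.00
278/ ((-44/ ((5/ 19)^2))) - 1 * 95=-95.44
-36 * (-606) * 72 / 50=785376/25 = 31415.04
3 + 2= 5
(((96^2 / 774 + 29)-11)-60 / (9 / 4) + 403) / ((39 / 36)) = 209620/559 = 374.99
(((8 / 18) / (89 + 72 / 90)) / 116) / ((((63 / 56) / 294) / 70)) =274400/351567 = 0.78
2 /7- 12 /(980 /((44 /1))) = -62/245 = -0.25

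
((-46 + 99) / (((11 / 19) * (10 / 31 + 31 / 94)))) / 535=2934398/11187385 = 0.26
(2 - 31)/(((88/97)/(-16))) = 5626/11 = 511.45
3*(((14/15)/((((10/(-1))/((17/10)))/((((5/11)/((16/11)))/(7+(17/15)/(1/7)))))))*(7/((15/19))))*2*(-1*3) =6783/12800 = 0.53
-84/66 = -14/11 = -1.27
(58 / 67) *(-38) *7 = -15428/67 = -230.27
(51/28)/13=51/364 = 0.14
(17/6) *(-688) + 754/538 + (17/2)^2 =-6054701/3228 = -1875.68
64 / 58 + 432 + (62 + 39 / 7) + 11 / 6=612055/1218 = 502.51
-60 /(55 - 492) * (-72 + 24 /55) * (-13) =614016/4807 = 127.73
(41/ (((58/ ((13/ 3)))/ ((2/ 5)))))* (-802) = -982.68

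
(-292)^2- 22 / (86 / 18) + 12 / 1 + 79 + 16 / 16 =3670110/43 = 85351.40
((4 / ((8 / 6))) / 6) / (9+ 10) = 1/38 = 0.03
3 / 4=0.75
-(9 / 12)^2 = -9/16 = -0.56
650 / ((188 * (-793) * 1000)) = -1/229360 = 0.00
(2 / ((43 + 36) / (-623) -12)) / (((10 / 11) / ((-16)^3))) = 28069888/37775 = 743.08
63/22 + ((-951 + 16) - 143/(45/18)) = -108827/110 = -989.34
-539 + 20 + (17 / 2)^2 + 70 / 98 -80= -14729/28 = -526.04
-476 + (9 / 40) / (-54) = -114241/240 = -476.00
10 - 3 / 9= 29/3 = 9.67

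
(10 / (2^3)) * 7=35/4 = 8.75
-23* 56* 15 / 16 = -2415/2 = -1207.50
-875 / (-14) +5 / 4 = 255/4 = 63.75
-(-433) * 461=199613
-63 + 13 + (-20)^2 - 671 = -321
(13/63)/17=13/1071 = 0.01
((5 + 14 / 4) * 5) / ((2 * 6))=85/24 = 3.54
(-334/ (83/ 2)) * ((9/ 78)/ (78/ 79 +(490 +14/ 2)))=-79158/42448939 = 0.00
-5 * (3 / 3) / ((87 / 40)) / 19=-0.12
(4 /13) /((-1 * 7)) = -4/91 = -0.04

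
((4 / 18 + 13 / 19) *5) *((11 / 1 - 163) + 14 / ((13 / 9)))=-1433750/2223 = -644.96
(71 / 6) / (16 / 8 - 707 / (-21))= 71/214 = 0.33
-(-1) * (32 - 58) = -26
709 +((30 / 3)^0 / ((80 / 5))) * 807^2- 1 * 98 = 661025/16 = 41314.06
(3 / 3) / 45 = 1/45 = 0.02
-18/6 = -3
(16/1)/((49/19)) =6.20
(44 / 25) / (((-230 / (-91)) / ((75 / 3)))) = 2002/115 = 17.41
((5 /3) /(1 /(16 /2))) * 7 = 280/3 = 93.33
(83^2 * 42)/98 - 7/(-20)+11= 414929/140 = 2963.78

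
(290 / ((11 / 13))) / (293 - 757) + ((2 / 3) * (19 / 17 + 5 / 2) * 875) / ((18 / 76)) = 119956055/13464 = 8909.39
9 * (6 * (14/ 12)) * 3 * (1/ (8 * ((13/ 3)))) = 567/104 = 5.45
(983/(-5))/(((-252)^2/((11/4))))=-10813/1270080 = -0.01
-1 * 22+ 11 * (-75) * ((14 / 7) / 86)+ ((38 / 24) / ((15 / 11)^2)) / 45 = -215077643/5224500 = -41.17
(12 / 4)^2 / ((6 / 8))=12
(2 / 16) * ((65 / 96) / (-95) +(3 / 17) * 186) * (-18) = -3052713/41344 = -73.84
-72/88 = -9/11 = -0.82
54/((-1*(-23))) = 54/23 = 2.35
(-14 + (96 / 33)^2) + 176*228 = 4854818/121 = 40122.46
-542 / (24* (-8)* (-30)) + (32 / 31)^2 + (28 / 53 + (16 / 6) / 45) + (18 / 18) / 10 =730070479/440061120 = 1.66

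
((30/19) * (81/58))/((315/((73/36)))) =219/15428 = 0.01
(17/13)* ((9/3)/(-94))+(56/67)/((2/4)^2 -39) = -803363/12690470 = -0.06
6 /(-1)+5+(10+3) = 12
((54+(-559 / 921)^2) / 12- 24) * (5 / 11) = -990879565/111967812 = -8.85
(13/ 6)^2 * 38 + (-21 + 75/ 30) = 1439/9 = 159.89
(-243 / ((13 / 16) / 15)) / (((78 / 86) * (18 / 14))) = -650160/169 = -3847.10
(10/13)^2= 100/169 = 0.59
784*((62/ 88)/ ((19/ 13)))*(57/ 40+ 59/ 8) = 315952/95 = 3325.81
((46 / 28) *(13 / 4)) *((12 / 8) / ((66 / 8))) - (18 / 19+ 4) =-23271/5852 = -3.98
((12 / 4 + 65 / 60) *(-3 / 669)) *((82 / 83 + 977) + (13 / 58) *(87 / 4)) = -31978429/1776864 = -18.00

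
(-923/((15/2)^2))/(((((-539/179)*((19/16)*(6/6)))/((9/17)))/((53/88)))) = 70052008/47876675 = 1.46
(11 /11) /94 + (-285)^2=7635151/94 = 81225.01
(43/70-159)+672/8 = -5207/70 = -74.39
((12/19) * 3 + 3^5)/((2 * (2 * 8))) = 4653/608 = 7.65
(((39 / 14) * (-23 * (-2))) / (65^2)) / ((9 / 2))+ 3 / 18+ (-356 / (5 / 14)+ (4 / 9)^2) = -367233931/368550 = -996.43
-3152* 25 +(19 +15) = -78766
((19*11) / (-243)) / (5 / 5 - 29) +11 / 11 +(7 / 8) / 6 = 32021/27216 = 1.18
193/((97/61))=11773/97 = 121.37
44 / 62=22/31 = 0.71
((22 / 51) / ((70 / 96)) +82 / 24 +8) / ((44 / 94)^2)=189397451/3455760 = 54.81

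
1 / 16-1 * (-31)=497/16 = 31.06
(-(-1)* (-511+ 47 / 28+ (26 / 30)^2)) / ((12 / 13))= -41651909/75600 = -550.95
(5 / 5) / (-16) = -1/16 = -0.06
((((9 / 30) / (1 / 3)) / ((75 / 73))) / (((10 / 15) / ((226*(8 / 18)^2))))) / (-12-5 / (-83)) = -5477336/1114875 = -4.91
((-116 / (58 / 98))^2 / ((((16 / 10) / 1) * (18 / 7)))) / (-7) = -12005/9 = -1333.89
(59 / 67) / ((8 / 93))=5487/536 = 10.24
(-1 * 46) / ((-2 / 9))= 207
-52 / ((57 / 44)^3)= -4429568/185193 = -23.92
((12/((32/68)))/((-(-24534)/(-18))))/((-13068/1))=17/11874456 = 0.00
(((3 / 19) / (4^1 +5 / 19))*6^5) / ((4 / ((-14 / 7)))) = -144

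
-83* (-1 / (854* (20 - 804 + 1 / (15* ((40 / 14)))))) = -12450/100427411 = 0.00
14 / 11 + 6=80/11 = 7.27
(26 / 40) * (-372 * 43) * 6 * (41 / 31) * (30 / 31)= -2475252/31 = -79846.84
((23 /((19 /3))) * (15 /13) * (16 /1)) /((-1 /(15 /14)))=-124200/1729 = -71.83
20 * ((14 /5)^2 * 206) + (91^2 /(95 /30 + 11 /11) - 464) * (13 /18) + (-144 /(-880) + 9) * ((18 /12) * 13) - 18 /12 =166212353/4950 = 33578.25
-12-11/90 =-1091/90 = -12.12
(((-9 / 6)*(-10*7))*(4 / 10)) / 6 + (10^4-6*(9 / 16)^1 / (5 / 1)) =400253/40 = 10006.32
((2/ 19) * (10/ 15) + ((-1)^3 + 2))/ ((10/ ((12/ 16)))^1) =61/760 = 0.08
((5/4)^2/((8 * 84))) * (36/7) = 75/6272 = 0.01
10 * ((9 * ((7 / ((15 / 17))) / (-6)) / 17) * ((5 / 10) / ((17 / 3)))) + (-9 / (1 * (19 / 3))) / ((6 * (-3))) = -174/323 = -0.54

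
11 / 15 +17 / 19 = 1.63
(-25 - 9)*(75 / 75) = -34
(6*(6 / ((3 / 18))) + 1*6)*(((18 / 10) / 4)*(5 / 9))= 111/2 = 55.50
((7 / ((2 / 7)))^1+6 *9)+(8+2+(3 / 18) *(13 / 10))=5323/60 = 88.72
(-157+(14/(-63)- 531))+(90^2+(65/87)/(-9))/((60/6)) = 190691/1566 = 121.77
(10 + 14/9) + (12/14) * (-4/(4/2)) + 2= 746/63 = 11.84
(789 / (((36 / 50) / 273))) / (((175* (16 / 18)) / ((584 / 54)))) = 249587/12 = 20798.92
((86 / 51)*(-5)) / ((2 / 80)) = -17200/51 = -337.25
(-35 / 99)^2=1225/9801 = 0.12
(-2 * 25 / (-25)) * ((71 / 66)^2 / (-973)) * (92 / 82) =-115943/43443477 = 0.00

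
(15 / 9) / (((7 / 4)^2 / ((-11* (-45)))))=13200/49 = 269.39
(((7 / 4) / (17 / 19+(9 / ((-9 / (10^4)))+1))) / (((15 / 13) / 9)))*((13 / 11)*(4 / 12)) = -22477/41792080 = 0.00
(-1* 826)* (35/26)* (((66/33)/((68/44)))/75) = -63602/3315 = -19.19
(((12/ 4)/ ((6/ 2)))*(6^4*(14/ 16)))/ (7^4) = 162/343 = 0.47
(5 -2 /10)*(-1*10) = -48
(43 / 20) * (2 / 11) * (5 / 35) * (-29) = -1247/770 = -1.62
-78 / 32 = -39/16 = -2.44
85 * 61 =5185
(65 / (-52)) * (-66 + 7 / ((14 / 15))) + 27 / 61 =35901/488 = 73.57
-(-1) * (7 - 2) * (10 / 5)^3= 40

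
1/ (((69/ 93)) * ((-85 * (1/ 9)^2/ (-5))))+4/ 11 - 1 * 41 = -147156/4301 = -34.21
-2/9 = -0.22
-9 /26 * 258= -1161/13 = -89.31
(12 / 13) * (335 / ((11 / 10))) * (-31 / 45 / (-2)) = 41540/429 = 96.83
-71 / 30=-2.37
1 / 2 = 0.50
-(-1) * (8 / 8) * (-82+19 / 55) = -4491/55 = -81.65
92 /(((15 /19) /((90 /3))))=3496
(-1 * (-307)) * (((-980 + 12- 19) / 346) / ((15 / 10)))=-101003/173 = -583.83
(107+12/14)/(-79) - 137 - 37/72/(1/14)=-2897803/19908 = -145.56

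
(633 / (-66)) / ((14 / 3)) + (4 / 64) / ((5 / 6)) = -6099/3080 = -1.98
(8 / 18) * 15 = 20/3 = 6.67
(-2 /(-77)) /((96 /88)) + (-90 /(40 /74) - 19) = -3895/21 = -185.48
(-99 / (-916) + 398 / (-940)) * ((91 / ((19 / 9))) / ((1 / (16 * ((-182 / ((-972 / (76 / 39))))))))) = -345901192/4359015 = -79.35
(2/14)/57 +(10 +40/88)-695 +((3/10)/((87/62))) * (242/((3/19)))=-356.87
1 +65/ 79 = 144/79 = 1.82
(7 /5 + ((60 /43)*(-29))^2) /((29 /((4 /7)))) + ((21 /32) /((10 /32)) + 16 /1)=189145351/3753470 = 50.39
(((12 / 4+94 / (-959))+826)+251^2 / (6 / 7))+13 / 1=427770017/5754 = 74343.07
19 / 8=2.38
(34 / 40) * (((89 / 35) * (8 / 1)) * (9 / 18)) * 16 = 24208/175 = 138.33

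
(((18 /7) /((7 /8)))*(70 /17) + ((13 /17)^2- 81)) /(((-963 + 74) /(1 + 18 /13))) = 4284200/23379811 = 0.18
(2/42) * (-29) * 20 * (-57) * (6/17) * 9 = 595080/119 = 5000.67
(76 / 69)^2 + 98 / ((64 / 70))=8257531/76176 = 108.40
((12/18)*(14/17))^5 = 17210368/345025251 = 0.05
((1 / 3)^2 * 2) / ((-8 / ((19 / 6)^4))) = -130321/46656 = -2.79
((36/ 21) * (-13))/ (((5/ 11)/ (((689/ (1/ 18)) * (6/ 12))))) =-304026.17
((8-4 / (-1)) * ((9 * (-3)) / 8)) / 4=-81/8 = -10.12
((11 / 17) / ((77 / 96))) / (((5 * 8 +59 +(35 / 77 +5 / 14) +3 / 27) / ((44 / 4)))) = 209088/2354381 = 0.09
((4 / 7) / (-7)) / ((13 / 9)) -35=-22331/637 = -35.06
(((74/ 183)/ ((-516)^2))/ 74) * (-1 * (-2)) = 1/24362424 = 0.00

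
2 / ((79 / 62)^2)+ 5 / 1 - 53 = -46.77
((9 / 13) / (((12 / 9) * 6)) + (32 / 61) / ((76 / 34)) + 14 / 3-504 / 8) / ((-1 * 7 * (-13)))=-20977643/32906328 = -0.64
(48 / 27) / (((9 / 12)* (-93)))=-64/2511 = -0.03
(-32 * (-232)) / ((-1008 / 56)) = -3712/9 = -412.44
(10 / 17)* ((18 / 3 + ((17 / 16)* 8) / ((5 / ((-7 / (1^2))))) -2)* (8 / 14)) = -316/119 = -2.66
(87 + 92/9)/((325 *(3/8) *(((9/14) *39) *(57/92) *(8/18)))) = 90160/780273 = 0.12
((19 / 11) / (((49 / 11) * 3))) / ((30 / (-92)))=-874/2205 = -0.40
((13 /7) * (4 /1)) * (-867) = -45084/7 = -6440.57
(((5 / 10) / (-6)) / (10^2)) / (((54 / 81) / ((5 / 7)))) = -1/1120 = 0.00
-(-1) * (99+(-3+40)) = 136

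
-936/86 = -468/43 = -10.88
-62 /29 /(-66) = 31/957 = 0.03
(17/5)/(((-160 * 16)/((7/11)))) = -119/140800 = 0.00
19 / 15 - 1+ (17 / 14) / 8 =703/1680 = 0.42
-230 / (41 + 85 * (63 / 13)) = -65/128 = -0.51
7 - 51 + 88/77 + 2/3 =-886/21 = -42.19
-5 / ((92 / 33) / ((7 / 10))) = -231/184 = -1.26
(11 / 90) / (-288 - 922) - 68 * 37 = -24908401/9900 = -2516.00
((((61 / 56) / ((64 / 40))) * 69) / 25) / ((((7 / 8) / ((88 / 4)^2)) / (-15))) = -1527867/98 = -15590.48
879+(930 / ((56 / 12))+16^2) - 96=8668/7 = 1238.29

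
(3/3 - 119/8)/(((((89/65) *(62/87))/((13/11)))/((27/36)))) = -24480495/1942336 = -12.60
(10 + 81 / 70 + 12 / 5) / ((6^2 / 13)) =12337/2520 = 4.90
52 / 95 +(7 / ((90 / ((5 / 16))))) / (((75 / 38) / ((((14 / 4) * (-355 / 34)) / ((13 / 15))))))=339797/12093120 = 0.03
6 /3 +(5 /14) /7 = 201/98 = 2.05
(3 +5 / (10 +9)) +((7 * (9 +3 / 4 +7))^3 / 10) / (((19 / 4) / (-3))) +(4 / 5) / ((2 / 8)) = -101797.85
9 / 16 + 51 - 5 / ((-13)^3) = 1812605/35152 = 51.56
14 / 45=0.31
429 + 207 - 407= 229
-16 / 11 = -1.45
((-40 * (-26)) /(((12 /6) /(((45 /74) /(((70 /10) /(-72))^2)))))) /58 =30326400/52577 = 576.80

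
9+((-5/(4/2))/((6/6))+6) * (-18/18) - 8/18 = 5.06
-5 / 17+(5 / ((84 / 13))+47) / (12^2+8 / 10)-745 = -770197615/1033872 = -744.96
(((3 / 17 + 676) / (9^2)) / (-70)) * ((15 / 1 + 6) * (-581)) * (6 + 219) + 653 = 33459581/102 = 328035.11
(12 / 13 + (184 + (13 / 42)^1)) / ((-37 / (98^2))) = -69379982/1443 = -48080.38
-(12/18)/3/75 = -2/675 = 0.00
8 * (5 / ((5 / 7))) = 56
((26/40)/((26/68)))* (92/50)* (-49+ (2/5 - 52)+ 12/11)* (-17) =36379031/6875 = 5291.50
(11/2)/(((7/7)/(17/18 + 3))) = 781/36 = 21.69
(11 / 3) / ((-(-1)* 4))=11/12 = 0.92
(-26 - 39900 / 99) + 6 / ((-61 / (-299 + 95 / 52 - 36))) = -20739413/52338 = -396.26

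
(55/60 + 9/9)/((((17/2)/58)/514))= 342838/51 = 6722.31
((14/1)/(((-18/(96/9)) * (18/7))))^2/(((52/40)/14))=86051840/767637 = 112.10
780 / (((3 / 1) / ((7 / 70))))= 26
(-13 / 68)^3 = -2197/314432 = -0.01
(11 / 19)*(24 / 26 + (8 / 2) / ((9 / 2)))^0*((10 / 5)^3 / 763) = 88/14497 = 0.01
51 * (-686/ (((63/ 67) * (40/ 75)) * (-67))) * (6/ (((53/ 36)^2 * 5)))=1619352/2809 = 576.49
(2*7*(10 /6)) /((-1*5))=-14/3 = -4.67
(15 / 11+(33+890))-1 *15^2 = 7693/11 = 699.36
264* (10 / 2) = 1320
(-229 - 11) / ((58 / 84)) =-10080/29 = -347.59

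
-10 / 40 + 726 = 2903/4 = 725.75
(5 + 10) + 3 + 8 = 26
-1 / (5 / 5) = -1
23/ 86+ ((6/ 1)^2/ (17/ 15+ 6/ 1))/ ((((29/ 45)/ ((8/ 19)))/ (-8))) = -132391189/5070302 = -26.11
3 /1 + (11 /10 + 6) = 101/10 = 10.10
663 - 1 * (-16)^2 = 407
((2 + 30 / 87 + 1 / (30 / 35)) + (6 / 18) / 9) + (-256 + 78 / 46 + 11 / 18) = -4504856/18009 = -250.14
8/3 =2.67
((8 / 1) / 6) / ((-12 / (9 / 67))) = -1/67 = -0.01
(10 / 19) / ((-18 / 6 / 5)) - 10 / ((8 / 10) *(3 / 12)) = -2900/57 = -50.88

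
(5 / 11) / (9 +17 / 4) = 20/583 = 0.03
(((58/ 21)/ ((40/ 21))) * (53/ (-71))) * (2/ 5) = -1537/3550 = -0.43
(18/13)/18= 1/13 = 0.08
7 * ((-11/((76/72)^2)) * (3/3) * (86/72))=-29799/361 = -82.55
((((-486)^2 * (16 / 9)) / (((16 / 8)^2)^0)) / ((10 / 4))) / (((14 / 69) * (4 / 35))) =7243344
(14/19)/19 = 14/361 = 0.04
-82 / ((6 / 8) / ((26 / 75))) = -8528/225 = -37.90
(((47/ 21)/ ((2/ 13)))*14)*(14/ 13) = 658/3 = 219.33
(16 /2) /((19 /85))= 680/19 = 35.79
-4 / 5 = -0.80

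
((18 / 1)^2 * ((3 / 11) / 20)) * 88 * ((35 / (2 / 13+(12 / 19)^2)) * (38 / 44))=303346134/14267 = 21262.08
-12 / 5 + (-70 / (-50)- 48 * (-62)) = 2975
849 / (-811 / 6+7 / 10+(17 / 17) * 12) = -12735/1837 = -6.93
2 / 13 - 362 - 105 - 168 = -8253/13 = -634.85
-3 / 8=-0.38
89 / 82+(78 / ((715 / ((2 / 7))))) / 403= 13809779/12722710 = 1.09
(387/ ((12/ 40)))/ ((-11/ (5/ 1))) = -6450/11 = -586.36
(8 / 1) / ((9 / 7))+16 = 200/9 = 22.22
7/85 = 0.08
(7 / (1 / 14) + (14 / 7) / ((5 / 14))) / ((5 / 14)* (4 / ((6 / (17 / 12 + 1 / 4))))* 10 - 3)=32634/305 = 107.00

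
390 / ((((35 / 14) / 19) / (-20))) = -59280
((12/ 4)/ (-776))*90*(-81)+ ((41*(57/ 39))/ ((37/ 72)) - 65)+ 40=22356179/186628 = 119.79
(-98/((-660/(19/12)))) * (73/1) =67963/3960 = 17.16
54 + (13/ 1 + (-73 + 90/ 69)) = -108/23 = -4.70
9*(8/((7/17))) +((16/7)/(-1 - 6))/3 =25688/147 = 174.75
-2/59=-0.03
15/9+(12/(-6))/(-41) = 211/123 = 1.72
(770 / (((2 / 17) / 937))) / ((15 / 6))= 2453066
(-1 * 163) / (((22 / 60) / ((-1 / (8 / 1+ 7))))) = 29.64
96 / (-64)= -3/2 = -1.50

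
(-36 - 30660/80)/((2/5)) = -8385/8 = -1048.12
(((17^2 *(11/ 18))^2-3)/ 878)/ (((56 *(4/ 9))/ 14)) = 10105069/505728 = 19.98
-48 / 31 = -1.55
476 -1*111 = 365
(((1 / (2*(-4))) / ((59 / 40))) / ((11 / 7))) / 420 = -1/7788 = 0.00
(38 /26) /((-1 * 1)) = -19/13 = -1.46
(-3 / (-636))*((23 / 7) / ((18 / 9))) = 23/2968 = 0.01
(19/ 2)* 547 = 10393/2 = 5196.50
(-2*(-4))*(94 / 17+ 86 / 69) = 63584/1173 = 54.21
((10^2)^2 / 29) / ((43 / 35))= 350000/1247 = 280.67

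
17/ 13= 1.31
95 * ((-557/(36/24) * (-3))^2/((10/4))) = 47157848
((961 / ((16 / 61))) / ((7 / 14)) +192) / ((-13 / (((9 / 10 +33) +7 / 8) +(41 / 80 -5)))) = -145760411/8320 = -17519.28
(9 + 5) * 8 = 112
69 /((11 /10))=690/11 = 62.73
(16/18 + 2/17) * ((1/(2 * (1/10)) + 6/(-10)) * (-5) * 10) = -33880/153 = -221.44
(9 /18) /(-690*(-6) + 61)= 1/8402 = 0.00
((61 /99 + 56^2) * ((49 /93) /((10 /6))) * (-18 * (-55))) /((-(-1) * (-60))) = -16360.99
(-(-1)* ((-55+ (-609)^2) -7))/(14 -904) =-370819/890 = -416.65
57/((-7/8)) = -456/7 = -65.14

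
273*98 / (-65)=-411.60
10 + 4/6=32/3 = 10.67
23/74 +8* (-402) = -237961/74 = -3215.69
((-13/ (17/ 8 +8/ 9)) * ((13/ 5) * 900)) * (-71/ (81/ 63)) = 17278560/31 = 557372.90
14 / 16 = 7/8 = 0.88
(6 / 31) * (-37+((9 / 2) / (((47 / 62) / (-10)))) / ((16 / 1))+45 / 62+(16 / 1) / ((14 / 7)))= -6.19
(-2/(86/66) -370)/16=-1997/86 = -23.22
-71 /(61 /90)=-6390/61 = -104.75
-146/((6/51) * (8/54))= -33507/4 = -8376.75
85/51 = 5/3 = 1.67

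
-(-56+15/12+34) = 83/4 = 20.75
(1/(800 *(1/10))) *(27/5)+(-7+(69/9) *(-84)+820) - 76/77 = 5176879/30800 = 168.08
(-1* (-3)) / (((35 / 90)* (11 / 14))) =108/11 = 9.82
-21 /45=-7/15 = -0.47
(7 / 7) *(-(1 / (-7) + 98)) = -685/7 = -97.86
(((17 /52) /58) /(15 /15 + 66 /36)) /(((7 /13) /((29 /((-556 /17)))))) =-51/15568 = 0.00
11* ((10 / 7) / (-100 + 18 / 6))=-110/679 = -0.16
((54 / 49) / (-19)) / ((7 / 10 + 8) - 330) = 20/110789 = 0.00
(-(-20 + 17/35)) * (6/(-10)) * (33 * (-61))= 23569.35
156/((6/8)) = 208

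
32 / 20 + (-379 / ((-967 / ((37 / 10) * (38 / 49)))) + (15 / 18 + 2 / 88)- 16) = -388386953/31272780 = -12.42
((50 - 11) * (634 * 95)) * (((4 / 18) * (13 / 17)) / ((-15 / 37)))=-150647276/153 = -984622.72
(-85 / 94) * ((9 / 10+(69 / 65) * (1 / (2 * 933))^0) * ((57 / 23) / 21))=-82365/393484 = -0.21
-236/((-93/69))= 5428/31 = 175.10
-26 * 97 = -2522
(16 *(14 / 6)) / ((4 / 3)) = 28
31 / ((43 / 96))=2976/43 = 69.21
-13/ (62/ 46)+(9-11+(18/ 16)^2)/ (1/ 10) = -16853/992 = -16.99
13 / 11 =1.18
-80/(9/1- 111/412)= -32960/3597 = -9.16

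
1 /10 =0.10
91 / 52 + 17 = 75/4 = 18.75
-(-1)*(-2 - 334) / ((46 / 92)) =-672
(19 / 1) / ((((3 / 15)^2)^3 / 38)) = 11281250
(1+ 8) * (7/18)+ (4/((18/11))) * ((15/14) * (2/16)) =643/168 = 3.83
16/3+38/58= 521/87 = 5.99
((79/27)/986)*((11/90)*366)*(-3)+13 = 1677421/133110 = 12.60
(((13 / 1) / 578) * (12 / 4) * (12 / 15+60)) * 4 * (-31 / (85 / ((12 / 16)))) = -551304/122825 = -4.49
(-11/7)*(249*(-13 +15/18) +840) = 48169/14 = 3440.64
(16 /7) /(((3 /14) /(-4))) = -128/3 = -42.67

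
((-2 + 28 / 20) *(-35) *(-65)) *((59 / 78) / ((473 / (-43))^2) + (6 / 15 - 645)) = 212928653/242 = 879870.47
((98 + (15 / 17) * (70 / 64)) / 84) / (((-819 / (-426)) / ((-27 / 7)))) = -1638183/693056 = -2.36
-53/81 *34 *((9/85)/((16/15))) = -53/24 = -2.21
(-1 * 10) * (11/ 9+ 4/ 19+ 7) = -14420/171 = -84.33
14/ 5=2.80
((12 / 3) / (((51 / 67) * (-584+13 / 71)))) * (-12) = 76112/704667 = 0.11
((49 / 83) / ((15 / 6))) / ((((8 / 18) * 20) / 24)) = 1323/2075 = 0.64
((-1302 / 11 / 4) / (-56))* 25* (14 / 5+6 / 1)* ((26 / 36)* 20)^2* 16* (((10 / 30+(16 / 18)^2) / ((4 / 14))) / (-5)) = -667448600/2187 = -305189.12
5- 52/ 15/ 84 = 4.96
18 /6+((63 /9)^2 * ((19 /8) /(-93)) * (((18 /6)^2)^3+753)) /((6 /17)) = -3907037/744 = -5251.39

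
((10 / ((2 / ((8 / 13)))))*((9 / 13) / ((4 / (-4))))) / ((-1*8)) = 45/169 = 0.27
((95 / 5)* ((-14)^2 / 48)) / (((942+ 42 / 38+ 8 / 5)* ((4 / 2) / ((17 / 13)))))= 214795/4000152 = 0.05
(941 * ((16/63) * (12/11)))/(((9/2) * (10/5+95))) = 120448/201663 = 0.60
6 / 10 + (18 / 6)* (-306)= -4587/5 = -917.40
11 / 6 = 1.83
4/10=2/5 = 0.40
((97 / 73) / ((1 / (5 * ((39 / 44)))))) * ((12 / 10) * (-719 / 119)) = -8159931/191114 = -42.70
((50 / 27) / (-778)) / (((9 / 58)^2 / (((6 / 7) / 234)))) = -84100/232252839 = 0.00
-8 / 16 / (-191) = 1/382 = 0.00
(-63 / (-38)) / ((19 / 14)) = 441/361 = 1.22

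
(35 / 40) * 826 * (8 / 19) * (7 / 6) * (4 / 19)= 80948/1083 = 74.74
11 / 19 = 0.58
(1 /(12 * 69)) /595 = 1/492660 = 0.00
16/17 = 0.94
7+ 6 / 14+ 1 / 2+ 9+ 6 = 321/14 = 22.93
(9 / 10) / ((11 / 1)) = 9/110 = 0.08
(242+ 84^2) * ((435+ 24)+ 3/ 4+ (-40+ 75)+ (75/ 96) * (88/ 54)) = 390957509/108 = 3619976.94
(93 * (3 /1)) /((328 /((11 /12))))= 1023/1312 = 0.78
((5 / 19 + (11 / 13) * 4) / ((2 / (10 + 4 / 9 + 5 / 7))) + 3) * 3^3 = 114753/182 = 630.51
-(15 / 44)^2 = -225/1936 = -0.12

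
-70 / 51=-1.37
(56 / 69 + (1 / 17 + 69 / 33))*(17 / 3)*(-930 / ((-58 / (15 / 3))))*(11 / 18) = 14806375/18009 = 822.17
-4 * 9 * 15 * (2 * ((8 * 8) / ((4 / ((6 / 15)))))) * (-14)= 96768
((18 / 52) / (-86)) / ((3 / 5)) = -15/2236 = -0.01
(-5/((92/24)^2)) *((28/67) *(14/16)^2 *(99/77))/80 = -3969/2268352 = 0.00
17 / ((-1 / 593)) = -10081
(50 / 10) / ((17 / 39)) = 195/17 = 11.47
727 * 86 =62522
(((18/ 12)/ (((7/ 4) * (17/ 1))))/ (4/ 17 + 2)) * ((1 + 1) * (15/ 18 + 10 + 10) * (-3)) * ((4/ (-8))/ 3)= 0.47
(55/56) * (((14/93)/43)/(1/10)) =275/7998 = 0.03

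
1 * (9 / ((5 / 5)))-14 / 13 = 103/13 = 7.92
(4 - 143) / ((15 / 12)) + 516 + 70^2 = 26524/5 = 5304.80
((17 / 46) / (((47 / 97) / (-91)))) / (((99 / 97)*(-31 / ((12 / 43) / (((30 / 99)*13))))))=1119671/7204865 = 0.16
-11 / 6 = -1.83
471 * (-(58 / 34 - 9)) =58404/17 = 3435.53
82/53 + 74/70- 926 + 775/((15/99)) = 7775426/1855 = 4191.60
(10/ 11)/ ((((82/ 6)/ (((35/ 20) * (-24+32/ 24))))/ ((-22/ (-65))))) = -476/533 = -0.89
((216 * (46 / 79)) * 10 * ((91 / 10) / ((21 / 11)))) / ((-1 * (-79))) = 473616/6241 = 75.89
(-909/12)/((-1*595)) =303/2380 = 0.13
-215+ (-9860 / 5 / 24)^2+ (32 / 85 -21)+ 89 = 20210497/3060 = 6604.74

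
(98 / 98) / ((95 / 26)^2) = 676/9025 = 0.07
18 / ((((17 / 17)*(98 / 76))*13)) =684/637 = 1.07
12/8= 3/2 = 1.50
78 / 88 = 39/44 = 0.89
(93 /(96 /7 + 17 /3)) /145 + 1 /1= 60968/59015 = 1.03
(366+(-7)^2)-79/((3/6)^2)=99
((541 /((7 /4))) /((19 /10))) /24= 2705/399 = 6.78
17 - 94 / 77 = 15.78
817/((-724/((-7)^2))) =-40033/724 = -55.29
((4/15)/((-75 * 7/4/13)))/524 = -52/1031625 = 0.00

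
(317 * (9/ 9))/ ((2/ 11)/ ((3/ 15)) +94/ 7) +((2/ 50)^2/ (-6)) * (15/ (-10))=15255901/690000 = 22.11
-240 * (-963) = 231120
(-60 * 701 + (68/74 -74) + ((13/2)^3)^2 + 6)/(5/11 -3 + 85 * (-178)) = -289061685/131390848 = -2.20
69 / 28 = 2.46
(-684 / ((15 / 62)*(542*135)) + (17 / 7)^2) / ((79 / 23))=402645613/236034225 = 1.71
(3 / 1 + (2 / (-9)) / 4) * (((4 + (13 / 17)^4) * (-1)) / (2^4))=-19220185/24054048 = -0.80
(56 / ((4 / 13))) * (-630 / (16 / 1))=-28665/4 = -7166.25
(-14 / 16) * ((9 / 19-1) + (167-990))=109529/152 = 720.59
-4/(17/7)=-28/17 = -1.65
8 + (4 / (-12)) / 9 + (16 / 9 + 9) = 506/27 = 18.74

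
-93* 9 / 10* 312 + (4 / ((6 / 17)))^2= -1169368/45 = -25985.96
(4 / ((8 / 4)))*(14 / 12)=7/3 = 2.33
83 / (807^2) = 83/651249 = 0.00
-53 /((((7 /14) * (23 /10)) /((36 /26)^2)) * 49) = -343440/190463 = -1.80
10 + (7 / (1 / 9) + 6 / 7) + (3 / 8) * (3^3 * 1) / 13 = 54335/728 = 74.64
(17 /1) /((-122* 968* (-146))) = 17/17242016 = 0.00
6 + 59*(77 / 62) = 4915/62 = 79.27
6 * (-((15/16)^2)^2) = -4.63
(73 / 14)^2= 5329/196 = 27.19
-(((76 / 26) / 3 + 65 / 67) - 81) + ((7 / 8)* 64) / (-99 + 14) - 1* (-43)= 26962807/222105 = 121.40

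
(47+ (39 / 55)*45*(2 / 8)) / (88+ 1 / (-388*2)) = 469286/751157 = 0.62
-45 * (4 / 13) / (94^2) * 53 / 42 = -795/402038 = 0.00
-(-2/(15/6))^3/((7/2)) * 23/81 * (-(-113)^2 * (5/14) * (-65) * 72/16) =122173792/2205 = 55407.62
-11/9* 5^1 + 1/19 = -1036/171 = -6.06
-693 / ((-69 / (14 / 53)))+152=188522/1219 = 154.65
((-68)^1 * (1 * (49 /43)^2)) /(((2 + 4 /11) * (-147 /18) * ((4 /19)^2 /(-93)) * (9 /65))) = -512715665/7396 = -69323.37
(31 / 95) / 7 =31/665 = 0.05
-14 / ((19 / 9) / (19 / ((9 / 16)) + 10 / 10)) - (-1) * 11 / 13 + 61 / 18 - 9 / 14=-3532960/15561 = -227.04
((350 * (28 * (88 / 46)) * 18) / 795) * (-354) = -183173760/1219 = -150265.59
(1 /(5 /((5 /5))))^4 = 1/625 = 0.00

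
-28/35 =-4/5 = -0.80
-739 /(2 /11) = -8129/2 = -4064.50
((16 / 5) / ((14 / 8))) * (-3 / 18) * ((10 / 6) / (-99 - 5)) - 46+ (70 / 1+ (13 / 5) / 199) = 19572347/814905 = 24.02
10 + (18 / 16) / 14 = 1129/112 = 10.08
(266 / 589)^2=196/961 = 0.20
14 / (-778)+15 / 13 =5744/5057 = 1.14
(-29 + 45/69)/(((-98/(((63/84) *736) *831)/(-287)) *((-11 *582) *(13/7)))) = 44428584/13871 = 3202.98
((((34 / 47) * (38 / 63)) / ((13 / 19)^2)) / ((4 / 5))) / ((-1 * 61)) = -583015/30524949 = -0.02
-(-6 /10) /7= 3/35 = 0.09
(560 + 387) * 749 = 709303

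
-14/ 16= -7/8 = -0.88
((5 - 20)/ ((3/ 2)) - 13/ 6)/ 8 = -73/48 = -1.52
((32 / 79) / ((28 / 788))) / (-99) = -6304/54747 = -0.12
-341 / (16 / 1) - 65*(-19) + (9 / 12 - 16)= 19175/16 = 1198.44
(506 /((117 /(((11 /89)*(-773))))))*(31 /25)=-133378058/260325 = -512.35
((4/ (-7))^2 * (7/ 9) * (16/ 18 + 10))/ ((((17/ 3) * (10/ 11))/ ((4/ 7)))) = 704/2295 = 0.31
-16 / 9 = -1.78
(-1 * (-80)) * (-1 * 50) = -4000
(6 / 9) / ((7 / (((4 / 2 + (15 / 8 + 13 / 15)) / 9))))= 569/11340 = 0.05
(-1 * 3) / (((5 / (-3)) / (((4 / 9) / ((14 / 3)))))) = 6/35 = 0.17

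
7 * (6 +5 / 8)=371/8 = 46.38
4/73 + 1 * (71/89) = 5539/6497 = 0.85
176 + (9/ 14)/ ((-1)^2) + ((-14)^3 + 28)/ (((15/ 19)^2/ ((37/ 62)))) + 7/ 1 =-236010559/97650 = -2416.90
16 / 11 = 1.45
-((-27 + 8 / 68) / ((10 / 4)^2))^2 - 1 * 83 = -18333459/180625 = -101.50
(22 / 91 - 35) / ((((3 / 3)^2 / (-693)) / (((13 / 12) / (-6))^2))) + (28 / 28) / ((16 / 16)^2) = 452885/576 = 786.26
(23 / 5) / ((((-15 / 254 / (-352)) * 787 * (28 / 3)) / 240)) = 24676608/27545 = 895.87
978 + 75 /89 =87117/89 = 978.84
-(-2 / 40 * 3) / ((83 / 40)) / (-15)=-2/415 = 0.00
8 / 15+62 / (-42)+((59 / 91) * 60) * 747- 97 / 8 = 29046.05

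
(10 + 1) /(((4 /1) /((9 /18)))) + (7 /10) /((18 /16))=719/360 = 2.00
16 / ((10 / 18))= 144/5 = 28.80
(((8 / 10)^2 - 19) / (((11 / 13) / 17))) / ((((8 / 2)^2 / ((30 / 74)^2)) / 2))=-912951/120472 = -7.58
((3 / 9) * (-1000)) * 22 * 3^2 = -66000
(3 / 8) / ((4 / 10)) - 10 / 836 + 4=16471/3344 = 4.93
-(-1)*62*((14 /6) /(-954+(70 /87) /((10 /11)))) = -12586/82921 = -0.15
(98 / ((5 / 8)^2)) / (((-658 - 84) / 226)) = -101248/1325 = -76.41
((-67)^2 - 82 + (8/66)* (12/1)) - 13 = 48350/11 = 4395.45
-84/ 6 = -14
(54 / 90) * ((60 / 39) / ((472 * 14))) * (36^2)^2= 1259712/5369 = 234.63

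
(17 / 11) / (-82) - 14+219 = 184893/902 = 204.98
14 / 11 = 1.27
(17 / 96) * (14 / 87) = 119/4176 = 0.03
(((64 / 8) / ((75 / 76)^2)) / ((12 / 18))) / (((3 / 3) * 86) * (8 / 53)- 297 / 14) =-17143168/11454375 = -1.50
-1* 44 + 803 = 759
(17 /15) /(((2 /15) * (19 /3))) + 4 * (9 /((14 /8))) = 5829/266 = 21.91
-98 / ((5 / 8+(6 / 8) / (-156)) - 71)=20384/14639 = 1.39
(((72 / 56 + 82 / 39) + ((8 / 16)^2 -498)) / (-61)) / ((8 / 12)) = 539843/44408 = 12.16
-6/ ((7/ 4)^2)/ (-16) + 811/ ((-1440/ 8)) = -38659/8820 = -4.38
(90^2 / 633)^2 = 7290000/44521 = 163.74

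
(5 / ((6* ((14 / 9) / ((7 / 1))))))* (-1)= -15/4 = -3.75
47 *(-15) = -705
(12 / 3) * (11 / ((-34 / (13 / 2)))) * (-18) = 2574/17 = 151.41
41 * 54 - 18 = 2196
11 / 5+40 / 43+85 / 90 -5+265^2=271767169/3870 = 70224.07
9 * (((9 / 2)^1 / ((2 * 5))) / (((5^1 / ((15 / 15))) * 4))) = 81/400 = 0.20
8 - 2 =6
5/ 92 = 0.05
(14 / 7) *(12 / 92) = 6/23 = 0.26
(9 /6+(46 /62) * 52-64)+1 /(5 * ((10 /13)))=-18336/775 = -23.66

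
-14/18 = -7/9 = -0.78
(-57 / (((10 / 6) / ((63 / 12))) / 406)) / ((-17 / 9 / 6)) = 19682271/85 = 231556.13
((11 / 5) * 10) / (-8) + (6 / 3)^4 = 53/4 = 13.25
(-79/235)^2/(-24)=-6241/1325400 = 0.00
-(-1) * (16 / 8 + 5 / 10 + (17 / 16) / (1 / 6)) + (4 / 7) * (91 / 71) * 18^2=139825/568 = 246.17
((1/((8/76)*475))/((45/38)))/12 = 19/13500 = 0.00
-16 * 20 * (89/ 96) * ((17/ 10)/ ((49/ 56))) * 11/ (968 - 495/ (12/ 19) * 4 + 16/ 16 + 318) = 1513/441 = 3.43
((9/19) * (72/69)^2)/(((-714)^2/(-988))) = -7488/7491169 = 0.00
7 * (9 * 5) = 315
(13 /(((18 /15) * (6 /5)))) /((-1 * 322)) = -325/11592 = -0.03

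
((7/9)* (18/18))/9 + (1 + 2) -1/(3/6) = 88/81 = 1.09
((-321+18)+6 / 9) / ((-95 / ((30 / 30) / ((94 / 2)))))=907/13395 = 0.07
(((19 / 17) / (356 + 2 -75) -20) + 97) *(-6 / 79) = -2222796/380069 = -5.85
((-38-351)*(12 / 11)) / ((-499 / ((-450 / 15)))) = -140040/5489 = -25.51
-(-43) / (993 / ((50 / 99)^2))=107500/9732393 = 0.01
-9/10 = -0.90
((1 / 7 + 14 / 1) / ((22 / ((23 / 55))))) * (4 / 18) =0.06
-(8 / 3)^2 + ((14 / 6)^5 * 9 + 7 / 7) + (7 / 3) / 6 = 616.76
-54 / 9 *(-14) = 84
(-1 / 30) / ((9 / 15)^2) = -5/54 = -0.09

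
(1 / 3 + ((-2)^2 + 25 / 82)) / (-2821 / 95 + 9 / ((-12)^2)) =-867160/5540043 = -0.16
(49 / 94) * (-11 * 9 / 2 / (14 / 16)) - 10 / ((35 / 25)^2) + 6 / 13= -34.13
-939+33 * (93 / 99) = -908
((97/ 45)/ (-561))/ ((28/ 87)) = -2813/235620 = -0.01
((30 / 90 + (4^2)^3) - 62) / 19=637/3 = 212.33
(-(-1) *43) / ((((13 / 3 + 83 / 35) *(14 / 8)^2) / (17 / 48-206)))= -2122265/4928 = -430.65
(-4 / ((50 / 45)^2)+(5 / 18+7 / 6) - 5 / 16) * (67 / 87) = -508463/313200 = -1.62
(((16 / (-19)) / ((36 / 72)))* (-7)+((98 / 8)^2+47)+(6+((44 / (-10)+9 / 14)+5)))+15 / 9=6950947/31920 = 217.76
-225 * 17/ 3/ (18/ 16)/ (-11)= 3400/33 = 103.03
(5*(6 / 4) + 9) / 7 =2.36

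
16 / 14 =8/7 = 1.14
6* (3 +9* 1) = 72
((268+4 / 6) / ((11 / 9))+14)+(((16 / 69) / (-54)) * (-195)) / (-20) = 1596926/6831 = 233.78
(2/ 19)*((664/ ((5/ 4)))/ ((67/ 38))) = 10624/335 = 31.71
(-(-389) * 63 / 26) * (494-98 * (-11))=19262502/13 = 1481730.92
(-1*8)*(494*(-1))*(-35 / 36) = -34580/9 = -3842.22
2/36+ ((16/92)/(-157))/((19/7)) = 0.06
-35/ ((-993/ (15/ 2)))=175/662 = 0.26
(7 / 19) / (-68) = -7/1292 = -0.01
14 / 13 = 1.08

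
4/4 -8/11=3/11 = 0.27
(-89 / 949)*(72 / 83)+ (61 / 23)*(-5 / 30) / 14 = -17185043/152177844 = -0.11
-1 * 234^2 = -54756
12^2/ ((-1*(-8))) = 18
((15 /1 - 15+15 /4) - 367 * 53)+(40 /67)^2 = -349188421/17956 = -19446.89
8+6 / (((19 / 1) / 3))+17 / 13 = 2533/247 = 10.26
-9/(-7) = 9/7 = 1.29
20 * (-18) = -360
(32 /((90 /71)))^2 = 1290496/2025 = 637.28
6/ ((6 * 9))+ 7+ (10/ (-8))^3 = 2971/576 = 5.16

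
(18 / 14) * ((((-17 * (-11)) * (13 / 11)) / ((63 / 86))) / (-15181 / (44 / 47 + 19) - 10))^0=9/7 = 1.29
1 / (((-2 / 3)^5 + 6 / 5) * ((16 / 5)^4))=759375/85065728 = 0.01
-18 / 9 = -2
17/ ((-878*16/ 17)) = -289/14048 = -0.02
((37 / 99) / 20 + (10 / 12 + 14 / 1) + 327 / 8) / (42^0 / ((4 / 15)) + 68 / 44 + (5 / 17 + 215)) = 3751543/14850090 = 0.25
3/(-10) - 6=-63/10 = -6.30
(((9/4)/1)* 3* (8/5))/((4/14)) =189/5 = 37.80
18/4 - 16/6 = 1.83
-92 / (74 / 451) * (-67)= 1389982/37 = 37567.08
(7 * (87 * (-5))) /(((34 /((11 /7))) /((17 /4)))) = -4785/8 = -598.12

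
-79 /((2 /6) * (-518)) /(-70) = -237/36260 = -0.01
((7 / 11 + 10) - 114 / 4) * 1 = -17.86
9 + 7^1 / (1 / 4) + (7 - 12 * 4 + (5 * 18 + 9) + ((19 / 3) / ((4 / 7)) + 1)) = 1285/12 = 107.08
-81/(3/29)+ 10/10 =-782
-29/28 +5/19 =-411/532 = -0.77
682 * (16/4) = 2728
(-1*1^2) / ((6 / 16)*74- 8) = -4/79 = -0.05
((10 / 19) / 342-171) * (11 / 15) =-6111314/48735 = -125.40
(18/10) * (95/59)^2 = 16245/3481 = 4.67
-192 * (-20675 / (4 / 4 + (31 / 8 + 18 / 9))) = 6351360/11 = 577396.36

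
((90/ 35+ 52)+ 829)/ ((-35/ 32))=-39584/49 = -807.84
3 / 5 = 0.60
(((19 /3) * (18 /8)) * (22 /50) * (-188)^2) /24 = 461681/50 = 9233.62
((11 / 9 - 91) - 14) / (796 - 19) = -934/6993 = -0.13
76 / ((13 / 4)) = 23.38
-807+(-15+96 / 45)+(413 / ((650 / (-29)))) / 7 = -1603873/1950 = -822.50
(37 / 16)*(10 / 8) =185/64 = 2.89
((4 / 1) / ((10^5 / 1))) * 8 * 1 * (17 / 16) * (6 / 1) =51/25000 = 0.00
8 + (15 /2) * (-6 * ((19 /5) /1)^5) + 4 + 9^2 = -35562.83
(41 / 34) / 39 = 41/1326 = 0.03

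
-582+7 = -575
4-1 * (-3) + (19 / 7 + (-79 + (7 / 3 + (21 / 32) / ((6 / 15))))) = -87779/1344 = -65.31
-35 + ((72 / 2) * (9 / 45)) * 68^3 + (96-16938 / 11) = 124433737/55 = 2262431.58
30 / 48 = 5/8 = 0.62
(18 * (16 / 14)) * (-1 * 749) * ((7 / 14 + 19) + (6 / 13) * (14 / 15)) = -19961064/65 = -307093.29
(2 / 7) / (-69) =-2/483 = 0.00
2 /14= 1/7 = 0.14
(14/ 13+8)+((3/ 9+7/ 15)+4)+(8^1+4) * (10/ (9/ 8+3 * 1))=30722/715 = 42.97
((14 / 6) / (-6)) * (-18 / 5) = 7/5 = 1.40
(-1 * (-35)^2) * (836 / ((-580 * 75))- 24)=12799241/435 = 29423.54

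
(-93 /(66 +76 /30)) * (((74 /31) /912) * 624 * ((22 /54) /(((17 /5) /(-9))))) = 396825/166022 = 2.39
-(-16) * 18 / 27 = 32/3 = 10.67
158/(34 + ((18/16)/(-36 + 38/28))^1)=306520/65897 = 4.65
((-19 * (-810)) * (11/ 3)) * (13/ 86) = 366795/43 = 8530.12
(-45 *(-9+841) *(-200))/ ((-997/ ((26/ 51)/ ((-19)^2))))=-64896000/6118589 = -10.61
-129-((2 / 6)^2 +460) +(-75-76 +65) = -6076/9 = -675.11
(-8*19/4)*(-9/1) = 342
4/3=1.33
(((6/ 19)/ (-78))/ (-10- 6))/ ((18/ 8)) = 1/8892 = 0.00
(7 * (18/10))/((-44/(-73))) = 4599/220 = 20.90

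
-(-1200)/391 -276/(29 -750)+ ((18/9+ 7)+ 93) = 29728038/281911 = 105.45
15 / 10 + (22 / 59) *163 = 7349/118 = 62.28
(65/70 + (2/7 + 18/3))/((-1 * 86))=-101/1204 = -0.08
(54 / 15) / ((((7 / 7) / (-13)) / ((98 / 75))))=-7644/125 = -61.15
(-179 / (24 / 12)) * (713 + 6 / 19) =-2425987/38 = -63841.76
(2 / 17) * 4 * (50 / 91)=400/1547 = 0.26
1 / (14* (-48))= -1/672 = 0.00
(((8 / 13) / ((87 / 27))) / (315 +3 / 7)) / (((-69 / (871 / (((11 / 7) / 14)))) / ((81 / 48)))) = -0.11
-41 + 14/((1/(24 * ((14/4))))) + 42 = 1177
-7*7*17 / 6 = -833/6 = -138.83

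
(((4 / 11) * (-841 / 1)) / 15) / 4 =-841/165 = -5.10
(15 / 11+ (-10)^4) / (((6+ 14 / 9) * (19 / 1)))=990135/14212 = 69.67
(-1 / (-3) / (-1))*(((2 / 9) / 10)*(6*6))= -4/15 = -0.27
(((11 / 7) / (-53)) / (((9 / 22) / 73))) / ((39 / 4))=-70664/130221 = -0.54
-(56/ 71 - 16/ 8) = 1.21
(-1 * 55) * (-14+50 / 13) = 7260/13 = 558.46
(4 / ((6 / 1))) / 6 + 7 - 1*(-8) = 136/9 = 15.11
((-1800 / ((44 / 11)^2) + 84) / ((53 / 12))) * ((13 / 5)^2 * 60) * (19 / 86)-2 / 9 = -578.46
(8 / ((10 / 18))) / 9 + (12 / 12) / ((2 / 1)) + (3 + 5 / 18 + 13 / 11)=3247/495 = 6.56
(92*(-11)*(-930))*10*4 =37646400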